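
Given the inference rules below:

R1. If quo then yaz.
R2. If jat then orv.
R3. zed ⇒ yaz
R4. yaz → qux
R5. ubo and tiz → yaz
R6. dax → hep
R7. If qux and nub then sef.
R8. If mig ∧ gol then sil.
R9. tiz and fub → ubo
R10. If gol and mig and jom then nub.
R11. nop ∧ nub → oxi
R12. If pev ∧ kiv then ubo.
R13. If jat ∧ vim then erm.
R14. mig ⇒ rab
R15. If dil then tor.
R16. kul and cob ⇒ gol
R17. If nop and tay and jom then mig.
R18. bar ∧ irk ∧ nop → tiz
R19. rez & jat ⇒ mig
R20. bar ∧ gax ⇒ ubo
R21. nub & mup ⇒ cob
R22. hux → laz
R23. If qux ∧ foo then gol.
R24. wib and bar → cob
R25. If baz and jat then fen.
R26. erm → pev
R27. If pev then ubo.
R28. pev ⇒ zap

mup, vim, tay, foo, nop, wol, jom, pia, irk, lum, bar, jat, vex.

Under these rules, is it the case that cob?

erm  (by R13: jat, vim)
mig  (by R17: nop, tay, jom)
tiz  (by R18: bar, irk, nop)
pev  (by R26: erm)
ubo  (by R27: pev)
yaz  (by R5: ubo, tiz)
qux  (by R4: yaz)
gol  (by R23: qux, foo)
nub  (by R10: gol, mig, jom)
cob  (by R21: nub, mup)

Yes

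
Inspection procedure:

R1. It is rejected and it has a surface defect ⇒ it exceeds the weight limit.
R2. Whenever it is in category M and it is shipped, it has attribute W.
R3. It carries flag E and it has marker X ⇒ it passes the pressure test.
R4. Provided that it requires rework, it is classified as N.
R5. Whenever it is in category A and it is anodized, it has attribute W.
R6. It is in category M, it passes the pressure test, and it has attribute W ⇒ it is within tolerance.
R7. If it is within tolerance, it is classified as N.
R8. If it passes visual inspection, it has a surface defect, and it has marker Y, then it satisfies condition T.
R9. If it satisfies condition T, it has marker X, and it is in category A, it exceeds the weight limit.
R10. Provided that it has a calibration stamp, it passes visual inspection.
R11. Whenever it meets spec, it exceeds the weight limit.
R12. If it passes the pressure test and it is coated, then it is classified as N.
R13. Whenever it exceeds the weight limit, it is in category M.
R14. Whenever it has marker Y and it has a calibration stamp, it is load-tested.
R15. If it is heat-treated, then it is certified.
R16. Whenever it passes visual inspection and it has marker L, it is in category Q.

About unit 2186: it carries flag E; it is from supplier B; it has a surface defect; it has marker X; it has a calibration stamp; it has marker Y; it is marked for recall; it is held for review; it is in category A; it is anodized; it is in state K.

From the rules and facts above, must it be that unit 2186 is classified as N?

Yes

By R3 (it carries flag E, it has marker X): it passes the pressure test.
By R5 (it is in category A, it is anodized): it has attribute W.
By R10 (it has a calibration stamp): it passes visual inspection.
By R8 (it passes visual inspection, it has a surface defect, it has marker Y): it satisfies condition T.
By R9 (it satisfies condition T, it has marker X, it is in category A): it exceeds the weight limit.
By R13 (it exceeds the weight limit): it is in category M.
By R6 (it is in category M, it passes the pressure test, it has attribute W): it is within tolerance.
By R7 (it is within tolerance): it is classified as N.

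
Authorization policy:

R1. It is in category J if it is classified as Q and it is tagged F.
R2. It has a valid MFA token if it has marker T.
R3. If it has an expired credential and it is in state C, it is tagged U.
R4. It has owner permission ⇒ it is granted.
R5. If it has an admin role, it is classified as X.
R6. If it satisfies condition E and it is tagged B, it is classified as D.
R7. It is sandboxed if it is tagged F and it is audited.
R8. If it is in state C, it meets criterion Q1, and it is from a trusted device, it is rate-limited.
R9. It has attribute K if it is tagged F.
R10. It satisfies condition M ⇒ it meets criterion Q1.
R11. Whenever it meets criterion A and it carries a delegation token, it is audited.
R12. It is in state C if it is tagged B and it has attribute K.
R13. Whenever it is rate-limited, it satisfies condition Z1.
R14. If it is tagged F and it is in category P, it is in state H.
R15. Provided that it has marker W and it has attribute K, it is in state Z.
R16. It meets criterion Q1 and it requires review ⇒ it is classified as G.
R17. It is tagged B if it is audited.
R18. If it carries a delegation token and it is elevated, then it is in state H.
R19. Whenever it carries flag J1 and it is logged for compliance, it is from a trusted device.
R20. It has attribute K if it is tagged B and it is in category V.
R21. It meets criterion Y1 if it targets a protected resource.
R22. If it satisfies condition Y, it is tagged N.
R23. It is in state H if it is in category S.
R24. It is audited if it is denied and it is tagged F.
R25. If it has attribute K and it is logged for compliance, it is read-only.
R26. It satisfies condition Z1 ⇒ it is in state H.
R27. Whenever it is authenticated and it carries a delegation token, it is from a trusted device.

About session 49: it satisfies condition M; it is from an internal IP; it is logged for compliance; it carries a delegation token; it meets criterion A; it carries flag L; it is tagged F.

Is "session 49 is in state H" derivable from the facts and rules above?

No

Forward chaining from the given facts derives: has attribute K, meets criterion Q1, is audited, is tagged B, is read-only, is sandboxed, is in state C.
Rules concluding "it is in state H": R14 needs "it is in category P"; R18 needs "it is elevated"; R23 needs "it is in category S"; R26 needs "it satisfies condition Z1" — none of these are established.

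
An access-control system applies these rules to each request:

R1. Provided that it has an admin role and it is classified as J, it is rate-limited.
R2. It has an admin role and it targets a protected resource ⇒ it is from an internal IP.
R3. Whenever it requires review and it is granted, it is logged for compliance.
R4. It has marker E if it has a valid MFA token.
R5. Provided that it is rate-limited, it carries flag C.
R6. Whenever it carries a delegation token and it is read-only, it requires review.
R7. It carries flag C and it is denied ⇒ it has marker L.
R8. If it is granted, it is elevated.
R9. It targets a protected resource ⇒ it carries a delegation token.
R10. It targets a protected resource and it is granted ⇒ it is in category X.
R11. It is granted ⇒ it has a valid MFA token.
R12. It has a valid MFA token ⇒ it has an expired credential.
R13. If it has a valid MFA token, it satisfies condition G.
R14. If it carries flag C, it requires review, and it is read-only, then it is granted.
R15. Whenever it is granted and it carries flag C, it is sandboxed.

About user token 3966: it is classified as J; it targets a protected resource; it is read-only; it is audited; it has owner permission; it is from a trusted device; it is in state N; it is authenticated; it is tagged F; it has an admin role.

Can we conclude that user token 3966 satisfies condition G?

By R1 (it has an admin role, it is classified as J): it is rate-limited.
By R5 (it is rate-limited): it carries flag C.
By R9 (it targets a protected resource): it carries a delegation token.
By R6 (it carries a delegation token, it is read-only): it requires review.
By R14 (it carries flag C, it requires review, it is read-only): it is granted.
By R11 (it is granted): it has a valid MFA token.
By R13 (it has a valid MFA token): it satisfies condition G.

Yes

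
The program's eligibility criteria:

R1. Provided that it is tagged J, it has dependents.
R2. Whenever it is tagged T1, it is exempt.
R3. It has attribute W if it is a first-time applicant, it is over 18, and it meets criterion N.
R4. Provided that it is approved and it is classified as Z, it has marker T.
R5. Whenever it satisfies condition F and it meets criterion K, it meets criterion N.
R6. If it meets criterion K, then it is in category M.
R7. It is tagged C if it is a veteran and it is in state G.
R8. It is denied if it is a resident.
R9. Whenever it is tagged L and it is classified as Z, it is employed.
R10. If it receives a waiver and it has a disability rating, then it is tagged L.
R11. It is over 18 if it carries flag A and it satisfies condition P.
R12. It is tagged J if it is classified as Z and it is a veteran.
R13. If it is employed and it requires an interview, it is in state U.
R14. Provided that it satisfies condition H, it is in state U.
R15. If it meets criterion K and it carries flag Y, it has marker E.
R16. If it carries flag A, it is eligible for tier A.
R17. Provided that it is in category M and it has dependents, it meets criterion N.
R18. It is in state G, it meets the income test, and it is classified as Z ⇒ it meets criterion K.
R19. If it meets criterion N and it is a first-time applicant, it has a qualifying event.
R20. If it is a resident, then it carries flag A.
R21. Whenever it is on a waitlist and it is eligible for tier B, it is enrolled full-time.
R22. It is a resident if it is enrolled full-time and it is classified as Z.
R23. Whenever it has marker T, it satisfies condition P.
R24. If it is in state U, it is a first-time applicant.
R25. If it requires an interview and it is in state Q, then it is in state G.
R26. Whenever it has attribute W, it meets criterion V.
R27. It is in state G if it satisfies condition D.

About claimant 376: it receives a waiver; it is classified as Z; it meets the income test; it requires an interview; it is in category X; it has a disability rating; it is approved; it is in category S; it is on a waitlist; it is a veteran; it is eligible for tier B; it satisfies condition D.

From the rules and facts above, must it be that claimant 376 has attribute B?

Forward chaining from the given facts derives: has marker T, is tagged L, is tagged J, is enrolled full-time, is a resident, satisfies condition P, is in state G, has dependents, is tagged C, is denied, is employed, is in state U, meets criterion K, carries flag A, is a first-time applicant, is in category M, is over 18, is eligible for tier A, meets criterion N, has a qualifying event, has attribute W, meets criterion V.
No rule has "it has attribute B" as its conclusion, and it is not among the given facts.

No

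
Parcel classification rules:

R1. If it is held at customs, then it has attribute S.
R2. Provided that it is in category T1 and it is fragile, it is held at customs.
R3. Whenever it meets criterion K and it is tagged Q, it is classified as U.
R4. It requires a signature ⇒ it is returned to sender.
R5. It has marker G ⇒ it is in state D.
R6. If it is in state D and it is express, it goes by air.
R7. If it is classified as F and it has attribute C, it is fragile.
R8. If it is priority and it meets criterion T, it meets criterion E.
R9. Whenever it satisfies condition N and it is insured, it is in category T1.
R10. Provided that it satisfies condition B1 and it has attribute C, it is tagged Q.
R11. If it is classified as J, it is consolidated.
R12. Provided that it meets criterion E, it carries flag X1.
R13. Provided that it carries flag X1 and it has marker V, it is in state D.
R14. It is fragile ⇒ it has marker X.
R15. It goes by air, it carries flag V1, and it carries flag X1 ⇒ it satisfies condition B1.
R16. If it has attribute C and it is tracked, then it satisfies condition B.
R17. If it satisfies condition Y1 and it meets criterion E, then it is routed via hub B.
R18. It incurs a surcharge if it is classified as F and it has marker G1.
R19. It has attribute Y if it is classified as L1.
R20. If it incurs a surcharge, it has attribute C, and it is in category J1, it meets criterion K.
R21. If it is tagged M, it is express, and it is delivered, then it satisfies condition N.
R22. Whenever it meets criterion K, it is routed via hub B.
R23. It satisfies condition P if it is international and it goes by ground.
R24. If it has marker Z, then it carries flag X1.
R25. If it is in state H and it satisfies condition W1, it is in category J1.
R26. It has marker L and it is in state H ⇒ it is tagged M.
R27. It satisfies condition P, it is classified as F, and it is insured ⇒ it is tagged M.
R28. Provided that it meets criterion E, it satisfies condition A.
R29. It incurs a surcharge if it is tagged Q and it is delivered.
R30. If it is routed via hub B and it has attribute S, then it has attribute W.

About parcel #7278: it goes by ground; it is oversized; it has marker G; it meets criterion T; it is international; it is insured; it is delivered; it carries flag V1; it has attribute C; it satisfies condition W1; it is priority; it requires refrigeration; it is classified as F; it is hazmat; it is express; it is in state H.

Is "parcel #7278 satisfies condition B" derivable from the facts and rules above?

No

Forward chaining from the given facts derives: is in state D, goes by air, is fragile, meets criterion E, carries flag X1, has marker X, satisfies condition B1, satisfies condition P, is in category J1, is tagged M, satisfies condition A, is tagged Q, satisfies condition N, incurs a surcharge, is in category T1, meets criterion K, is routed via hub B, is held at customs, is classified as U, has attribute S, has attribute W.
The only rule concluding "it satisfies condition B" is R16, which needs "it is tracked"; that is never established.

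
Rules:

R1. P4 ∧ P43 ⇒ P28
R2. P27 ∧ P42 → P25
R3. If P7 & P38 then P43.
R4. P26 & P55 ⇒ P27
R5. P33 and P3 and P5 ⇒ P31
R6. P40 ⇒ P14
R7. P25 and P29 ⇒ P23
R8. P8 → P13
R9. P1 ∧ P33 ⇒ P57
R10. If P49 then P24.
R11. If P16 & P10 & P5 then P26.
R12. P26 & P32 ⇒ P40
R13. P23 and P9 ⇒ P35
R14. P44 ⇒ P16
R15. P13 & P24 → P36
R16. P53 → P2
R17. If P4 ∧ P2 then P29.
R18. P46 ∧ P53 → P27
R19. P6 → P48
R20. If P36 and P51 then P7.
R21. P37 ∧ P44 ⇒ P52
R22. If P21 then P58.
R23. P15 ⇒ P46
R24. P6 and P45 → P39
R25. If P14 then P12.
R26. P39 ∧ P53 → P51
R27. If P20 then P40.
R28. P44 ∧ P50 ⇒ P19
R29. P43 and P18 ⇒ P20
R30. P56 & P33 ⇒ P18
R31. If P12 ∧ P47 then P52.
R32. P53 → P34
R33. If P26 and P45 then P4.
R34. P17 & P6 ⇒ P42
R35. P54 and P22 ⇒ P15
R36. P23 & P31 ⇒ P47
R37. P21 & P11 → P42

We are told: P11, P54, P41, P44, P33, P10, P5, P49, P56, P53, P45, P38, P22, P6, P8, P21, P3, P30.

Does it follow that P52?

P31  (by R5: P33, P3, P5)
P13  (by R8: P8)
P24  (by R10: P49)
P16  (by R14: P44)
P36  (by R15: P13, P24)
P2  (by R16: P53)
P39  (by R24: P6, P45)
P51  (by R26: P39, P53)
P18  (by R30: P56, P33)
P15  (by R35: P54, P22)
P42  (by R37: P21, P11)
P26  (by R11: P16, P10, P5)
P7  (by R20: P36, P51)
P46  (by R23: P15)
P4  (by R33: P26, P45)
P43  (by R3: P7, P38)
P29  (by R17: P4, P2)
P27  (by R18: P46, P53)
P20  (by R29: P43, P18)
P25  (by R2: P27, P42)
P23  (by R7: P25, P29)
P40  (by R27: P20)
P47  (by R36: P23, P31)
P14  (by R6: P40)
P12  (by R25: P14)
P52  (by R31: P12, P47)

Yes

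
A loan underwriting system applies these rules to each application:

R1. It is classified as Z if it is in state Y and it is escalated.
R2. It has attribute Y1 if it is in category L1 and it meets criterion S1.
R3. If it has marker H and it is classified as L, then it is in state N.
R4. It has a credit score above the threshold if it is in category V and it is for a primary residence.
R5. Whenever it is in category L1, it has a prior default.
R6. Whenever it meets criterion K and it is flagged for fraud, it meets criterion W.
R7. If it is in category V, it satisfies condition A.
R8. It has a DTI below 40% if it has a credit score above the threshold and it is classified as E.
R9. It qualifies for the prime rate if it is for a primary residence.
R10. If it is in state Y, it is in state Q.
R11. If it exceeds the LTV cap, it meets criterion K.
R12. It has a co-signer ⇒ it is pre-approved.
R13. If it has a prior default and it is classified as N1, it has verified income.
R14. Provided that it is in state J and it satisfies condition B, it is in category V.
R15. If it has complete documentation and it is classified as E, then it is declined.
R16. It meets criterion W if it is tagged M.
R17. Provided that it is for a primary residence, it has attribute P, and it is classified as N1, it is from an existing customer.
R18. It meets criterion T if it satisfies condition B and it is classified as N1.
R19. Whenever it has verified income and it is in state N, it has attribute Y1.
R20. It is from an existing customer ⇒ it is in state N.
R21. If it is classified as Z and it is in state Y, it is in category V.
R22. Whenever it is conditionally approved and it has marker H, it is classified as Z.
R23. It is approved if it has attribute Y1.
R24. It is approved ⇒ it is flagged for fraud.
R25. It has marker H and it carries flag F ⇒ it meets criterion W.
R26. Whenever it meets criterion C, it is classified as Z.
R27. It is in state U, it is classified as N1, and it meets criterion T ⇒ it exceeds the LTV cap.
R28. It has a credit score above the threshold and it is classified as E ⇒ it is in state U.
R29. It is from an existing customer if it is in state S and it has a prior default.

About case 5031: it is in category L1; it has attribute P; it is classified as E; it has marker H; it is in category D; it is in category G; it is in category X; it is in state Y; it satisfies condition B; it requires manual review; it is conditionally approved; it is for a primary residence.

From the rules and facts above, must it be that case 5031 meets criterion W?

Forward chaining from the given facts derives: has a prior default, qualifies for the prime rate, is in state Q, is classified as Z, is in category V, has a credit score above the threshold, satisfies condition A, has a DTI below 40%, is in state U.
Rules concluding "it meets criterion W": R6 needs "it meets criterion K"; R16 needs "it is tagged M"; R25 needs "it carries flag F" — none of these are established.

No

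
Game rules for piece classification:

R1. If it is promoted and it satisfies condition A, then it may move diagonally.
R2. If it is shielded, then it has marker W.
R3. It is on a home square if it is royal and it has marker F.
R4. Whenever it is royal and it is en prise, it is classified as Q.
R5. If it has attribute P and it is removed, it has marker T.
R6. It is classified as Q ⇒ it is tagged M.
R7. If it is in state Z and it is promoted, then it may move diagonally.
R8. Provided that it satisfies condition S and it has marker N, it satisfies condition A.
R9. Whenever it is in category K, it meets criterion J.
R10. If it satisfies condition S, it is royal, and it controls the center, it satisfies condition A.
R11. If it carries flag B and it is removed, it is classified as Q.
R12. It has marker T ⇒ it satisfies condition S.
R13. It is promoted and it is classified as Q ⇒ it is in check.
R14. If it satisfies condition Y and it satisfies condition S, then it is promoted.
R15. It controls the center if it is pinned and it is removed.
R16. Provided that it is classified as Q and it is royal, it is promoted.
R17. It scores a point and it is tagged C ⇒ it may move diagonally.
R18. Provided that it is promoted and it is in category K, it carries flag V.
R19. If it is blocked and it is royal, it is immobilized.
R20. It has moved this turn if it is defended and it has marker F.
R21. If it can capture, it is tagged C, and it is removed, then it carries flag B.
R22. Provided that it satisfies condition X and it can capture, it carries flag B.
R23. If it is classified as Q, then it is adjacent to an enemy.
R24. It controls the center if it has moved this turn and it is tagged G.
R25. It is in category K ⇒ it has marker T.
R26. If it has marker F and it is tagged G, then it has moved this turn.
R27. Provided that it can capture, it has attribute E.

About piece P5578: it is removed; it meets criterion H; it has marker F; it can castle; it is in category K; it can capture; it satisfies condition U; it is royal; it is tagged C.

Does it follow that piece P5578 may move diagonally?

No

Forward chaining from the given facts derives: is on a home square, meets criterion J, carries flag B, has marker T, has attribute E, is classified as Q, satisfies condition S, is promoted, carries flag V, is adjacent to an enemy, is tagged M, is in check.
Rules concluding "it may move diagonally": R1 needs "it satisfies condition A"; R7 needs "it is in state Z"; R17 needs "it scores a point" — none of these are established.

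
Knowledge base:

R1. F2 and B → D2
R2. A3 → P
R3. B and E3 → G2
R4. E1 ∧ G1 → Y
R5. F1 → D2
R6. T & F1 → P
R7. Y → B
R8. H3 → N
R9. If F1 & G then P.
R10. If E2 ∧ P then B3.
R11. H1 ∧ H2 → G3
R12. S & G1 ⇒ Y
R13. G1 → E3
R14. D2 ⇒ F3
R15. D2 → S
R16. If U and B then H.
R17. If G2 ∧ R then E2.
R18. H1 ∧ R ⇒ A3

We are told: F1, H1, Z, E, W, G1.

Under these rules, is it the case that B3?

No

Forward chaining from the given facts derives: D2, E3, F3, S, Y, B, G2.
The only rule concluding B3 is R10, which needs E2; that is never established.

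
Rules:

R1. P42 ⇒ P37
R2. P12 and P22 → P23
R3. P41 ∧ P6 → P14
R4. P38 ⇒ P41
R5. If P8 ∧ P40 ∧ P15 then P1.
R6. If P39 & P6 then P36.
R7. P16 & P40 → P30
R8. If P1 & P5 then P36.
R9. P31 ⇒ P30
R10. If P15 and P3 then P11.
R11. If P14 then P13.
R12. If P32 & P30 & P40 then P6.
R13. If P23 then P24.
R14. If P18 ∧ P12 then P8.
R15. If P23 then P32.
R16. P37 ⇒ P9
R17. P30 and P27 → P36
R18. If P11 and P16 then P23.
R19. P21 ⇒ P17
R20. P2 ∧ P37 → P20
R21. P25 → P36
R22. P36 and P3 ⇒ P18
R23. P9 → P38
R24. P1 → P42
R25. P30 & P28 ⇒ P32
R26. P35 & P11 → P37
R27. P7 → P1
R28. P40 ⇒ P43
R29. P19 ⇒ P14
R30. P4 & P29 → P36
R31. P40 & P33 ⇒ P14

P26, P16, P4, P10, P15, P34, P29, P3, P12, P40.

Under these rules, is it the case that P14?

P30  (by R7: P16, P40)
P11  (by R10: P15, P3)
P23  (by R18: P11, P16)
P36  (by R30: P4, P29)
P32  (by R15: P23)
P18  (by R22: P36, P3)
P6  (by R12: P32, P30, P40)
P8  (by R14: P18, P12)
P1  (by R5: P8, P40, P15)
P42  (by R24: P1)
P37  (by R1: P42)
P9  (by R16: P37)
P38  (by R23: P9)
P41  (by R4: P38)
P14  (by R3: P41, P6)

Yes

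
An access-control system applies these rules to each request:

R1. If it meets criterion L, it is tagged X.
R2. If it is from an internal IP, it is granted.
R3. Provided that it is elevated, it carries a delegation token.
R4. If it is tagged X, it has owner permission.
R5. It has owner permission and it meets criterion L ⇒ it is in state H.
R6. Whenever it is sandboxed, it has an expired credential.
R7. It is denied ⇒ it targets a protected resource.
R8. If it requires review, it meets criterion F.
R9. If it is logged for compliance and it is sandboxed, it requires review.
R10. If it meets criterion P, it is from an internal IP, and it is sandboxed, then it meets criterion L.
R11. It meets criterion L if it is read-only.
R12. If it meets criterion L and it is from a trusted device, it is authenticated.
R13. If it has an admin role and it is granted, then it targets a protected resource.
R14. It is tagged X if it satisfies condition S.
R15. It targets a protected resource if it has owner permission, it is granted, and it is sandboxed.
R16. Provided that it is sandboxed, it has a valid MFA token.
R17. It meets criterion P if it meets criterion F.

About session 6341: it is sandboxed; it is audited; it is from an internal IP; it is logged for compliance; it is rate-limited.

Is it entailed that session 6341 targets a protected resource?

Yes

By R2 (it is from an internal IP): it is granted.
By R9 (it is logged for compliance, it is sandboxed): it requires review.
By R8 (it requires review): it meets criterion F.
By R17 (it meets criterion F): it meets criterion P.
By R10 (it meets criterion P, it is from an internal IP, it is sandboxed): it meets criterion L.
By R1 (it meets criterion L): it is tagged X.
By R4 (it is tagged X): it has owner permission.
By R15 (it has owner permission, it is granted, it is sandboxed): it targets a protected resource.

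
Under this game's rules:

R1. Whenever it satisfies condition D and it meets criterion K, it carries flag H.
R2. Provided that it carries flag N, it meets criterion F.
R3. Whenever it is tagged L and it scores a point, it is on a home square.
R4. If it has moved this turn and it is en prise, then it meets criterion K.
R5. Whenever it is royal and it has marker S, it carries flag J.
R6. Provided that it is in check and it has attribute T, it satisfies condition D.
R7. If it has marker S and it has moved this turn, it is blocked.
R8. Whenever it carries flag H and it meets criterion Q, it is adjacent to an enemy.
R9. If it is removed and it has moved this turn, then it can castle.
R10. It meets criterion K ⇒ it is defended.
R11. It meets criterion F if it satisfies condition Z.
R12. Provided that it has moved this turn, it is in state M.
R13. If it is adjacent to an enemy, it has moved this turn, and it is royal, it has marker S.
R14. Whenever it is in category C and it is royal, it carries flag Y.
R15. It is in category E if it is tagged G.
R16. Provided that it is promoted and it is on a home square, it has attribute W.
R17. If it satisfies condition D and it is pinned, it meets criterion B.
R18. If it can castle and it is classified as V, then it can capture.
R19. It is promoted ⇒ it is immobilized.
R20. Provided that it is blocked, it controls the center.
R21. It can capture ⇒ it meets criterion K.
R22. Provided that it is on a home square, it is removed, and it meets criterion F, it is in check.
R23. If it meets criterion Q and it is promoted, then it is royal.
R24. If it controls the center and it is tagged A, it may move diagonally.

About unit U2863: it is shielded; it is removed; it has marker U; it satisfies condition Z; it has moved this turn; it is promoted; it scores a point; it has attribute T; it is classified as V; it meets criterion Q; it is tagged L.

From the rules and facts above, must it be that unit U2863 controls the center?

Yes

By R3 (it is tagged L, it scores a point): it is on a home square.
By R9 (it is removed, it has moved this turn): it can castle.
By R11 (it satisfies condition Z): it meets criterion F.
By R18 (it can castle, it is classified as V): it can capture.
By R21 (it can capture): it meets criterion K.
By R22 (it is on a home square, it is removed, it meets criterion F): it is in check.
By R23 (it meets criterion Q, it is promoted): it is royal.
By R6 (it is in check, it has attribute T): it satisfies condition D.
By R1 (it satisfies condition D, it meets criterion K): it carries flag H.
By R8 (it carries flag H, it meets criterion Q): it is adjacent to an enemy.
By R13 (it is adjacent to an enemy, it has moved this turn, it is royal): it has marker S.
By R7 (it has marker S, it has moved this turn): it is blocked.
By R20 (it is blocked): it controls the center.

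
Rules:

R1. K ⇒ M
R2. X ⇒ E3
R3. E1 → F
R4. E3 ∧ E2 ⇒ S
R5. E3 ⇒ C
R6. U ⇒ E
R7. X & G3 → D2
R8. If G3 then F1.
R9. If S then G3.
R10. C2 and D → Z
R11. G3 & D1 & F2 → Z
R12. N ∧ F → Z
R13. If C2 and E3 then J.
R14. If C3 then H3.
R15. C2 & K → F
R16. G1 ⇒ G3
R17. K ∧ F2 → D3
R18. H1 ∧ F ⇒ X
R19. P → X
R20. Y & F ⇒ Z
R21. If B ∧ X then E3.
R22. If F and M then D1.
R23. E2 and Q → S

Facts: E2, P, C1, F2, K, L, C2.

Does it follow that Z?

Yes

M  (by R1: K)
F  (by R15: C2, K)
X  (by R19: P)
D1  (by R22: F, M)
E3  (by R2: X)
S  (by R4: E3, E2)
G3  (by R9: S)
Z  (by R11: G3, D1, F2)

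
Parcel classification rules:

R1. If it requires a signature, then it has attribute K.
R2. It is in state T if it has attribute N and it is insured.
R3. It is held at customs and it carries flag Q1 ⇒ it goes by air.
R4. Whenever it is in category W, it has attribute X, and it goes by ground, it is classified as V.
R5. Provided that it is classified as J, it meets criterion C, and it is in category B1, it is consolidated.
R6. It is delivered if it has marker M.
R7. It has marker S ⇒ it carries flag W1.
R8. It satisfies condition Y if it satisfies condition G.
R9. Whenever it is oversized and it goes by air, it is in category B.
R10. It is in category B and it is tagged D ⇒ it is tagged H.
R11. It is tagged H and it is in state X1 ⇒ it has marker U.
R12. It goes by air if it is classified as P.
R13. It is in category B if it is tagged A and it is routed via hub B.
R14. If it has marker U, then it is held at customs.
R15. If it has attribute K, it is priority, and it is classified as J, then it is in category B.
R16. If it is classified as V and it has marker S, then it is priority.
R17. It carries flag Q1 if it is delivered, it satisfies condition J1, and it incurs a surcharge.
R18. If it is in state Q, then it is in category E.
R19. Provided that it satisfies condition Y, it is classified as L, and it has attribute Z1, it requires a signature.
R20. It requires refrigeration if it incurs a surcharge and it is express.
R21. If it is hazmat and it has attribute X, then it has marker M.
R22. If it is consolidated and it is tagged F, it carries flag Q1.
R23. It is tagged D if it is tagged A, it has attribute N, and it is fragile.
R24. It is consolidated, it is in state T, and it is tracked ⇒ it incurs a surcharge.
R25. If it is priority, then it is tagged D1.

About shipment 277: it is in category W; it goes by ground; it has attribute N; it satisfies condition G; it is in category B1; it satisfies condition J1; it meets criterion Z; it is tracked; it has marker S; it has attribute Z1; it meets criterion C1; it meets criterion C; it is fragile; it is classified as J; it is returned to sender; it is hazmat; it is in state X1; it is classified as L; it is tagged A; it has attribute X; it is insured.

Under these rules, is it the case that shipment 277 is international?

No

Forward chaining from the given facts derives: is in state T, is classified as V, is consolidated, carries flag W1, satisfies condition Y, is priority, requires a signature, has marker M, is tagged D, incurs a surcharge, is tagged D1, has attribute K, is delivered, is in category B, carries flag Q1, is tagged H, has marker U, is held at customs, goes by air.
No rule has "it is international" as its conclusion, and it is not among the given facts.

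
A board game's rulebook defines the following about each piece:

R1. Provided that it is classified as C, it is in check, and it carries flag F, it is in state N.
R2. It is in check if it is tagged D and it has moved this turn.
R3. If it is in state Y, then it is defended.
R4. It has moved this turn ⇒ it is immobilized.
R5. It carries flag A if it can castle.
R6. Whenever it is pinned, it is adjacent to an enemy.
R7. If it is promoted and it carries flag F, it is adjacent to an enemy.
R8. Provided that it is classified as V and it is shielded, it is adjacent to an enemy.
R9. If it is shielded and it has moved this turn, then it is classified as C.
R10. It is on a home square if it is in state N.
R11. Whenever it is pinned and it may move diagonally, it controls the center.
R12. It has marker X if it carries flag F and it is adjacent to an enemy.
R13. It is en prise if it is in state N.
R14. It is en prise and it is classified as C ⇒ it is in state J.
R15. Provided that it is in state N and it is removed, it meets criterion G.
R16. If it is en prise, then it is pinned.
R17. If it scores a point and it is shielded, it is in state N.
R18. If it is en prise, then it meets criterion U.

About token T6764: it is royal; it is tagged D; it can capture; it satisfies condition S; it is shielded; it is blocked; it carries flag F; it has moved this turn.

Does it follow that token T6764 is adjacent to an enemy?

Yes

By R2 (it is tagged D, it has moved this turn): it is in check.
By R9 (it is shielded, it has moved this turn): it is classified as C.
By R1 (it is classified as C, it is in check, it carries flag F): it is in state N.
By R13 (it is in state N): it is en prise.
By R16 (it is en prise): it is pinned.
By R6 (it is pinned): it is adjacent to an enemy.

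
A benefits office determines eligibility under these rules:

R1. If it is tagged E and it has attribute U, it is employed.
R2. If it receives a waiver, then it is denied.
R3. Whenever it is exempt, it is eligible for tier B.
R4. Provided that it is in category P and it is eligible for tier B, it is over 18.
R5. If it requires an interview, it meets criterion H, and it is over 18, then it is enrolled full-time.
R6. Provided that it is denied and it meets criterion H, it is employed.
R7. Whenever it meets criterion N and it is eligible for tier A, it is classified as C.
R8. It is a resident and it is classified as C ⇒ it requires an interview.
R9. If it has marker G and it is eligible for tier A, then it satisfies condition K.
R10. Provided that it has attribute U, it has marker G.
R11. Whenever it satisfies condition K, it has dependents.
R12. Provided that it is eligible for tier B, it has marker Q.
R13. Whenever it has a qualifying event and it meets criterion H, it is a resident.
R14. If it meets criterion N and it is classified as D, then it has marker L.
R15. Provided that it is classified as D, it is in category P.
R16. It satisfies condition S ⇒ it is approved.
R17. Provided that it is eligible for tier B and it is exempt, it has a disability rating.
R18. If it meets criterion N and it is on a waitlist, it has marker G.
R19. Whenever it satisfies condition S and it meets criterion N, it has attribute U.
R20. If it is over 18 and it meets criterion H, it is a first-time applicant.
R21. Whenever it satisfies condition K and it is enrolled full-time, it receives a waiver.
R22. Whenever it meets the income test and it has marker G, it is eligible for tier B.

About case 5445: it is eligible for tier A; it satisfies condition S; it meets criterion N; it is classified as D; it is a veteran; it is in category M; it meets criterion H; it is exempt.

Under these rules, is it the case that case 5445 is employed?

No

Forward chaining from the given facts derives: is eligible for tier B, is classified as C, has marker Q, has marker L, is in category P, is approved, has a disability rating, has attribute U, is over 18, has marker G, is a first-time applicant, satisfies condition K, has dependents.
Rules concluding "it is employed": R1 needs "it is tagged E"; R6 needs "it is denied" — none of these are established.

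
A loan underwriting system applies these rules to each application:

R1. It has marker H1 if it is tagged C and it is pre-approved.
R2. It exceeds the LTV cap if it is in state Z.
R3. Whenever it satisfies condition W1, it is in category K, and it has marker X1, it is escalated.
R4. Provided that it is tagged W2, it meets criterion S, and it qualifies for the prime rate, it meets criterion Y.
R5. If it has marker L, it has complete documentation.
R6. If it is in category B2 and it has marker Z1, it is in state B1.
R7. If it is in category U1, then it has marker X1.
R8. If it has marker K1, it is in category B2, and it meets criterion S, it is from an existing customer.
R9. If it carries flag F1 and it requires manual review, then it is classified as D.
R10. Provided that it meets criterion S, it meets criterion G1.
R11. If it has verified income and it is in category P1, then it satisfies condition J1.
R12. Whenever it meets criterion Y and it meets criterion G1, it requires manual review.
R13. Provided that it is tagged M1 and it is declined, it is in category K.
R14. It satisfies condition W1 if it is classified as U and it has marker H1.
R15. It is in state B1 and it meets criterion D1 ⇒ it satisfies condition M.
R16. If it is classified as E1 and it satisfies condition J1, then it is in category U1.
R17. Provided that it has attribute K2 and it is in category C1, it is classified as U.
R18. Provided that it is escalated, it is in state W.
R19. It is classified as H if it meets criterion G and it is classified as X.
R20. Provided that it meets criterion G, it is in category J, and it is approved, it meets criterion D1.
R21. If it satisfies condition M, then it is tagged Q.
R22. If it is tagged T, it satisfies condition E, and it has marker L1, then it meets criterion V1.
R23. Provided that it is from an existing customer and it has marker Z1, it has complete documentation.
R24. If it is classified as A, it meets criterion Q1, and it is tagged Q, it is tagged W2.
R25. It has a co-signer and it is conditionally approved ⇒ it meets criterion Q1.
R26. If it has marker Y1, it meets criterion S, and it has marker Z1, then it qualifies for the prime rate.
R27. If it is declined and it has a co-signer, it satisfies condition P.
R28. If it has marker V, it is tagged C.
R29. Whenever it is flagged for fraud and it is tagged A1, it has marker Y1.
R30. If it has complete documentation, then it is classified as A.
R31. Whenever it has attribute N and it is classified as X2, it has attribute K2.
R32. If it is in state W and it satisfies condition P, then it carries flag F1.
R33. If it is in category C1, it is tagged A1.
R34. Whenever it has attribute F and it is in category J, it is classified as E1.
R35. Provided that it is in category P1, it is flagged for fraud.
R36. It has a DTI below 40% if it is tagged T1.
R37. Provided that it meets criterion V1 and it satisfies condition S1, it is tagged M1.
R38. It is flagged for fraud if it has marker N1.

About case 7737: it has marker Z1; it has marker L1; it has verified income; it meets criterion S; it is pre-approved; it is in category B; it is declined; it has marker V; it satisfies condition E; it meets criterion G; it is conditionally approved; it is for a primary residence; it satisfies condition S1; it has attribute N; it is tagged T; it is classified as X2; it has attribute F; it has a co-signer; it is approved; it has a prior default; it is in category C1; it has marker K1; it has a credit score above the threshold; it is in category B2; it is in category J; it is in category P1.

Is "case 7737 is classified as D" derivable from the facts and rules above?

Yes

By R6 (it is in category B2, it has marker Z1): it is in state B1.
By R8 (it has marker K1, it is in category B2, it meets criterion S): it is from an existing customer.
By R10 (it meets criterion S): it meets criterion G1.
By R11 (it has verified income, it is in category P1): it satisfies condition J1.
By R20 (it meets criterion G, it is in category J, it is approved): it meets criterion D1.
By R22 (it is tagged T, it satisfies condition E, it has marker L1): it meets criterion V1.
By R23 (it is from an existing customer, it has marker Z1): it has complete documentation.
By R25 (it has a co-signer, it is conditionally approved): it meets criterion Q1.
By R27 (it is declined, it has a co-signer): it satisfies condition P.
By R28 (it has marker V): it is tagged C.
By R30 (it has complete documentation): it is classified as A.
By R31 (it has attribute N, it is classified as X2): it has attribute K2.
By R33 (it is in category C1): it is tagged A1.
By R34 (it has attribute F, it is in category J): it is classified as E1.
By R35 (it is in category P1): it is flagged for fraud.
By R37 (it meets criterion V1, it satisfies condition S1): it is tagged M1.
By R1 (it is tagged C, it is pre-approved): it has marker H1.
By R13 (it is tagged M1, it is declined): it is in category K.
By R15 (it is in state B1, it meets criterion D1): it satisfies condition M.
By R16 (it is classified as E1, it satisfies condition J1): it is in category U1.
By R17 (it has attribute K2, it is in category C1): it is classified as U.
By R21 (it satisfies condition M): it is tagged Q.
By R24 (it is classified as A, it meets criterion Q1, it is tagged Q): it is tagged W2.
By R29 (it is flagged for fraud, it is tagged A1): it has marker Y1.
By R7 (it is in category U1): it has marker X1.
By R14 (it is classified as U, it has marker H1): it satisfies condition W1.
By R26 (it has marker Y1, it meets criterion S, it has marker Z1): it qualifies for the prime rate.
By R3 (it satisfies condition W1, it is in category K, it has marker X1): it is escalated.
By R4 (it is tagged W2, it meets criterion S, it qualifies for the prime rate): it meets criterion Y.
By R12 (it meets criterion Y, it meets criterion G1): it requires manual review.
By R18 (it is escalated): it is in state W.
By R32 (it is in state W, it satisfies condition P): it carries flag F1.
By R9 (it carries flag F1, it requires manual review): it is classified as D.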